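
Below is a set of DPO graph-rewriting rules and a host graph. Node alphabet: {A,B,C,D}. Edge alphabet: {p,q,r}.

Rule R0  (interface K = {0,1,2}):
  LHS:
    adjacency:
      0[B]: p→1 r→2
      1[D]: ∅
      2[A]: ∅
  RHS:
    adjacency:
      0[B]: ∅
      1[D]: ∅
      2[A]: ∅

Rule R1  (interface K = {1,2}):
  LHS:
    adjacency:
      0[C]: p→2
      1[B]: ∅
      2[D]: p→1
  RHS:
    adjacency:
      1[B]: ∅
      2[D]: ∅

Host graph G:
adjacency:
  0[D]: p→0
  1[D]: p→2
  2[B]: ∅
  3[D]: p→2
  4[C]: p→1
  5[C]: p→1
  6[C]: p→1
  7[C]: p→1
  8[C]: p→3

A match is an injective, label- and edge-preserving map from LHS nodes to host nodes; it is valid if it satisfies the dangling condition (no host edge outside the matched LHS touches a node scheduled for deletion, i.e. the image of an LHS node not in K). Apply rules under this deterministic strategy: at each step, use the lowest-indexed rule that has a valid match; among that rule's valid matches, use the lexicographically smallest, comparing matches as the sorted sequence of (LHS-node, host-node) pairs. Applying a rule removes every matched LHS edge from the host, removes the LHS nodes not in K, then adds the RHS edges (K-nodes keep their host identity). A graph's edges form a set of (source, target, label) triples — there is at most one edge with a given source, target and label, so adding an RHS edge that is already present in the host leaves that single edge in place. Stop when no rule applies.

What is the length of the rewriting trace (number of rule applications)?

[0] host  ⇒  9 nodes, 8 edges  {0-p->0 1-p->2 3-p->2 4-p->1 5-p->1 6-p->1 7-p->1 8-p->3}
[1] R1 @ {0↦4, 1↦2, 2↦1}  ⇒  8 nodes, 6 edges  {0-p->0 3-p->2 5-p->1 6-p->1 7-p->1 8-p->3}
[2] R1 @ {0↦8, 1↦2, 2↦3}  ⇒  7 nodes, 4 edges  {0-p->0 5-p->1 6-p->1 7-p->1}
halt: no rule applies after step 2

Answer: 2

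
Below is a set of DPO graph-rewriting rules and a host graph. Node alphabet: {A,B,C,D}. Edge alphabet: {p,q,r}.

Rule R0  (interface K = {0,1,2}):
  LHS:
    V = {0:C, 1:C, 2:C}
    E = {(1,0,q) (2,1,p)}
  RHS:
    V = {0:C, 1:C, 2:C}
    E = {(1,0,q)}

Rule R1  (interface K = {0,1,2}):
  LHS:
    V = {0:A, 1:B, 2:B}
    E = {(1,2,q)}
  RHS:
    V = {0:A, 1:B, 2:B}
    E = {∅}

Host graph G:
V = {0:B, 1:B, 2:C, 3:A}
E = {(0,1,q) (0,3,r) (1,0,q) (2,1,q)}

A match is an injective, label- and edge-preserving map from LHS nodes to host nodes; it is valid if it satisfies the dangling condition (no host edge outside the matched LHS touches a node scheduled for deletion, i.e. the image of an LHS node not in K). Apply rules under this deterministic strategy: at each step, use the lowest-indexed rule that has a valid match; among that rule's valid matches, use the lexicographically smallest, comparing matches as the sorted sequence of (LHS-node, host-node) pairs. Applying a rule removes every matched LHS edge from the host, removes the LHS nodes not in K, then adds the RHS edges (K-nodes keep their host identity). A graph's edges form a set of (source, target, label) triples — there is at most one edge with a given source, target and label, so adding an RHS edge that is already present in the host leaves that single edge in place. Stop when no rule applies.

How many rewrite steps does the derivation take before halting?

initial: |V|=4 |E|=4  E = 0-q->1 0-r->3 1-q->0 2-q->1
step 1: apply R1 at {0↦3, 1↦0, 2↦1}  → |V|=4 |E|=3  E = 0-r->3 1-q->0 2-q->1
step 2: apply R1 at {0↦3, 1↦1, 2↦0}  → |V|=4 |E|=2  E = 0-r->3 2-q->1
normal form: no rule applies after step 2

Answer: 2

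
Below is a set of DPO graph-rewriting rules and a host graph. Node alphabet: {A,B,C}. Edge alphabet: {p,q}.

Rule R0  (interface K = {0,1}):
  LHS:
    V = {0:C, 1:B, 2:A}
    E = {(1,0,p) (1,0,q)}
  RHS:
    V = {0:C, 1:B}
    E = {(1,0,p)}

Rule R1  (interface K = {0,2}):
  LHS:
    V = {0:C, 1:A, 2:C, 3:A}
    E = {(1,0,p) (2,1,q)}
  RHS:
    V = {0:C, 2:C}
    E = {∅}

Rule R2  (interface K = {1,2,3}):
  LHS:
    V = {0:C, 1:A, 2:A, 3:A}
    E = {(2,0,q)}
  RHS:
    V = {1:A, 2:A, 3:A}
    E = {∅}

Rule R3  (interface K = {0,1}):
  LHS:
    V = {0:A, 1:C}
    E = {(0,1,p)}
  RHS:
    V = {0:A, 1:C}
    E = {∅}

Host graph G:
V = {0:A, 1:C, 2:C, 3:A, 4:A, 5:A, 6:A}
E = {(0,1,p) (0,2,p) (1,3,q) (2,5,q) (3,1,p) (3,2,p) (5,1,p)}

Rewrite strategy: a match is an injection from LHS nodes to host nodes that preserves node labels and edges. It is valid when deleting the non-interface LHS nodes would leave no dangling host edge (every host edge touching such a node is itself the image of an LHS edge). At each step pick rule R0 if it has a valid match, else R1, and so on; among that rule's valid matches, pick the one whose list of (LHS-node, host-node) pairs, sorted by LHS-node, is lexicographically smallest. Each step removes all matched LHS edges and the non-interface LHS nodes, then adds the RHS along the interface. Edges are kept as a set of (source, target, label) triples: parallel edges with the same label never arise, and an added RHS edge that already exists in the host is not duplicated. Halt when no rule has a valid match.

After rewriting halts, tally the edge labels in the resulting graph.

Answer: (no edges)

Rewrite trace:
[0] host  ⇒  7 nodes, 7 edges  {0-p->1 0-p->2 1-q->3 2-q->5 3-p->1 3-p->2 5-p->1}
[1] R1 @ {0↦1, 1↦5, 2↦2, 3↦4}  ⇒  5 nodes, 5 edges  {0-p->1 0-p->2 1-q->3 3-p->1 3-p->2}
[2] R3 @ {0↦0, 1↦1}  ⇒  5 nodes, 4 edges  {0-p->2 1-q->3 3-p->1 3-p->2}
[3] R3 @ {0↦0, 1↦2}  ⇒  5 nodes, 3 edges  {1-q->3 3-p->1 3-p->2}
[4] R3 @ {0↦3, 1↦1}  ⇒  5 nodes, 2 edges  {1-q->3 3-p->2}
[5] R1 @ {0↦2, 1↦3, 2↦1, 3↦0}  ⇒  3 nodes, 0 edges  {∅}
normal form: no rule applies after step 5
NF edges: []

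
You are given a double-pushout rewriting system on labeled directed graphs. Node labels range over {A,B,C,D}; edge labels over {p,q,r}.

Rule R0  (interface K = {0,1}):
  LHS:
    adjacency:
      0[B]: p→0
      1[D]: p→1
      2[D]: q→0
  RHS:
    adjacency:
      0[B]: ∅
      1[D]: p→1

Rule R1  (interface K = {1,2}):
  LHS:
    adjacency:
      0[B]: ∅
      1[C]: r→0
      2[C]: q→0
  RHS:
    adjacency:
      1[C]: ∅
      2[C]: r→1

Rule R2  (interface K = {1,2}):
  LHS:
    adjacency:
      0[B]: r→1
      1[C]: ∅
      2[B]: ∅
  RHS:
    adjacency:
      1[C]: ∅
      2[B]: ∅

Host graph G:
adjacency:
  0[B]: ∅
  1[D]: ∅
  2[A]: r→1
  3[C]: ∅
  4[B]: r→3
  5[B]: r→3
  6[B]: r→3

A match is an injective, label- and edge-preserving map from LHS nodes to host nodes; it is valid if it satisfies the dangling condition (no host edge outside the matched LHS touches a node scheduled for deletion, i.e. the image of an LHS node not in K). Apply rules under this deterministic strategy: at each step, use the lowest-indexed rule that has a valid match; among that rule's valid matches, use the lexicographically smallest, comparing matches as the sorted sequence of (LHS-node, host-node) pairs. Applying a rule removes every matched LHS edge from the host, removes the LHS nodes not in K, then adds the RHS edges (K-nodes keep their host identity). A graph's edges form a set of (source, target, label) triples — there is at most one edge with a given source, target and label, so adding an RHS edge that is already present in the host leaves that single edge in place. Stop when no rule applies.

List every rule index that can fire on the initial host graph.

Answer: [R2]

Steps:
R0: no valid match — LHS pattern not found
R1: no valid match — LHS pattern not found
R2: 9 valid matches — {0↦4, 1↦3, 2↦0}, {0↦4, 1↦3, 2↦5}, {0↦4, 1↦3, 2↦6} (+6 more)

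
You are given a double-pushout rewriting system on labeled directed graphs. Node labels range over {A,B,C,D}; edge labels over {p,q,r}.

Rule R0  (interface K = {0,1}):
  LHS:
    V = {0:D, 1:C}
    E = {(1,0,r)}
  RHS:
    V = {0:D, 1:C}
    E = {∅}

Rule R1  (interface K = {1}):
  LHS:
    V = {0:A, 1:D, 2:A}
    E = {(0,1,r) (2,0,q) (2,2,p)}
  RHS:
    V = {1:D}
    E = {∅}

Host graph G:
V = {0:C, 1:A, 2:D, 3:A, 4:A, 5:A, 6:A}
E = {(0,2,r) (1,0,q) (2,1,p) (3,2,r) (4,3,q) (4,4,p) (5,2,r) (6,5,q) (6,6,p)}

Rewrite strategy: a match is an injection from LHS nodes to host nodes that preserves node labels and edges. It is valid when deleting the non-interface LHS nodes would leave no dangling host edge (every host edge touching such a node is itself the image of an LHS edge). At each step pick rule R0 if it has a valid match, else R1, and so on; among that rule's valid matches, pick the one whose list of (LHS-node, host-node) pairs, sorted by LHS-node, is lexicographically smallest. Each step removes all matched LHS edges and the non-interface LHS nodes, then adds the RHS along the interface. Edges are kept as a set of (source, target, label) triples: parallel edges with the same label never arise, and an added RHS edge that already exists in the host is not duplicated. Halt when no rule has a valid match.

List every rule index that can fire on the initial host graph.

Answer: [R0,R1]

Derivation:
R0: 1 valid match — {0↦2, 1↦0}
R1: 2 valid matches — {0↦3, 1↦2, 2↦4}, {0↦5, 1↦2, 2↦6}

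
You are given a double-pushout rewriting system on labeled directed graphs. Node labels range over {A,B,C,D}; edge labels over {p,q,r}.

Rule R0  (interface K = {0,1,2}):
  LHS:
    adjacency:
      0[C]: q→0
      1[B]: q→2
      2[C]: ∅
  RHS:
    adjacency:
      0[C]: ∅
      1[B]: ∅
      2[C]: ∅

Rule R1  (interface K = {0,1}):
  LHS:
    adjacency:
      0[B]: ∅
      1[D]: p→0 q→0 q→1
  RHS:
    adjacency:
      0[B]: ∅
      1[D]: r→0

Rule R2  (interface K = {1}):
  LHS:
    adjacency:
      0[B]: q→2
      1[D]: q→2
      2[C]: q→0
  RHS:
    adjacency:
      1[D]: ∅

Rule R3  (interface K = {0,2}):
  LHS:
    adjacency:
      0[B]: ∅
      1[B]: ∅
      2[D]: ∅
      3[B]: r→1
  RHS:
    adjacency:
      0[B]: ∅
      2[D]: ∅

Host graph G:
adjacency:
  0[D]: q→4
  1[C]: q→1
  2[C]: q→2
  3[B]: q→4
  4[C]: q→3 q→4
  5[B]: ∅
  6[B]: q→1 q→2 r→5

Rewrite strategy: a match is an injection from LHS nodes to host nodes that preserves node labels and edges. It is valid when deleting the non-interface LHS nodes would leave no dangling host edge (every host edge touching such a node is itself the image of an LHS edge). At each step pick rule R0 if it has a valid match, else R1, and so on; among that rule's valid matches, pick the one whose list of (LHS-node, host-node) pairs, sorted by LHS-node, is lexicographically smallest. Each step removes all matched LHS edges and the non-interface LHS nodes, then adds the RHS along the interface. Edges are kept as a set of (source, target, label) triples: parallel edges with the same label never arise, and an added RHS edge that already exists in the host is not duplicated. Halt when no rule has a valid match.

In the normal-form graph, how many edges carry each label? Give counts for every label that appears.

[0] host  ⇒  7 nodes, 9 edges  {0-q->4 1-q->1 2-q->2 3-q->4 4-q->3 4-q->4 6-q->1 6-q->2 6-r->5}
[1] R0 @ {0↦1, 1↦3, 2↦4}  ⇒  7 nodes, 7 edges  {0-q->4 2-q->2 4-q->3 4-q->4 6-q->1 6-q->2 6-r->5}
[2] R0 @ {0↦2, 1↦6, 2↦1}  ⇒  7 nodes, 5 edges  {0-q->4 4-q->3 4-q->4 6-q->2 6-r->5}
[3] R0 @ {0↦4, 1↦6, 2↦2}  ⇒  7 nodes, 3 edges  {0-q->4 4-q->3 6-r->5}
[4] R3 @ {0↦3, 1↦5, 2↦0, 3↦6}  ⇒  5 nodes, 2 edges  {0-q->4 4-q->3}
final graph: no rule applies after step 4
NF edges: [(0, 4, 'q'), (4, 3, 'q')]

Answer: q:2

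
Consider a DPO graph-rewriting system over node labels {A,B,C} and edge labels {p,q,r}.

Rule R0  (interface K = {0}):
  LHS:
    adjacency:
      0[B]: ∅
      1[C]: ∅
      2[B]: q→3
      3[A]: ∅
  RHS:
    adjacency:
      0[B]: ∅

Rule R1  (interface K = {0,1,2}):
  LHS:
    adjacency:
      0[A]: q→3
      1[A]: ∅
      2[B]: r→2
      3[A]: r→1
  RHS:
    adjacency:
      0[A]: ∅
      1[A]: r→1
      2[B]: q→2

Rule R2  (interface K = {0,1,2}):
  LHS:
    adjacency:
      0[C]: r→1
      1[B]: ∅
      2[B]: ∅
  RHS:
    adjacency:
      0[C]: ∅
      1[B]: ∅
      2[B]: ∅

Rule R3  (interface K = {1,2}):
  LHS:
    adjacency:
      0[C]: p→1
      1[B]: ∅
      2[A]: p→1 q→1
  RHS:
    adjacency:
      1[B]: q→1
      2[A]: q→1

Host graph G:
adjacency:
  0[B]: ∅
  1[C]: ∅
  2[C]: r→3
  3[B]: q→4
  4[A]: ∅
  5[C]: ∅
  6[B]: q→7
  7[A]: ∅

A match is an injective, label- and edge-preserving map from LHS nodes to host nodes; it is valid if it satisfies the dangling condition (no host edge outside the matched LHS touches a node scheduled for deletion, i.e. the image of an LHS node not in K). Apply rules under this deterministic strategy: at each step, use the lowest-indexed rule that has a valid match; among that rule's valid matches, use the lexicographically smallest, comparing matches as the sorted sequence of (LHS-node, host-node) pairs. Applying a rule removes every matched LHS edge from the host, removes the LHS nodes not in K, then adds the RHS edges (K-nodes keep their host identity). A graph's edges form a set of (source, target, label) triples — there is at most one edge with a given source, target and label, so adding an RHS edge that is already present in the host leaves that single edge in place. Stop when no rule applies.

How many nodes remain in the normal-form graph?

Answer: 2

Rewrite trace:
start.  V:8 E:3  edges: 2-r->3 3-q->4 6-q->7
1. fire R0 via {0↦0, 1↦1, 2↦6, 3↦7}  →  V:5 E:2  edges: 2-r->3 3-q->4
2. fire R2 via {0↦2, 1↦3, 2↦0}  →  V:5 E:1  edges: 3-q->4
3. fire R0 via {0↦0, 1↦2, 2↦3, 3↦4}  →  V:2 E:0  edges: ∅
halt: no rule applies after step 3
NF nodes: {0:B, 5:C}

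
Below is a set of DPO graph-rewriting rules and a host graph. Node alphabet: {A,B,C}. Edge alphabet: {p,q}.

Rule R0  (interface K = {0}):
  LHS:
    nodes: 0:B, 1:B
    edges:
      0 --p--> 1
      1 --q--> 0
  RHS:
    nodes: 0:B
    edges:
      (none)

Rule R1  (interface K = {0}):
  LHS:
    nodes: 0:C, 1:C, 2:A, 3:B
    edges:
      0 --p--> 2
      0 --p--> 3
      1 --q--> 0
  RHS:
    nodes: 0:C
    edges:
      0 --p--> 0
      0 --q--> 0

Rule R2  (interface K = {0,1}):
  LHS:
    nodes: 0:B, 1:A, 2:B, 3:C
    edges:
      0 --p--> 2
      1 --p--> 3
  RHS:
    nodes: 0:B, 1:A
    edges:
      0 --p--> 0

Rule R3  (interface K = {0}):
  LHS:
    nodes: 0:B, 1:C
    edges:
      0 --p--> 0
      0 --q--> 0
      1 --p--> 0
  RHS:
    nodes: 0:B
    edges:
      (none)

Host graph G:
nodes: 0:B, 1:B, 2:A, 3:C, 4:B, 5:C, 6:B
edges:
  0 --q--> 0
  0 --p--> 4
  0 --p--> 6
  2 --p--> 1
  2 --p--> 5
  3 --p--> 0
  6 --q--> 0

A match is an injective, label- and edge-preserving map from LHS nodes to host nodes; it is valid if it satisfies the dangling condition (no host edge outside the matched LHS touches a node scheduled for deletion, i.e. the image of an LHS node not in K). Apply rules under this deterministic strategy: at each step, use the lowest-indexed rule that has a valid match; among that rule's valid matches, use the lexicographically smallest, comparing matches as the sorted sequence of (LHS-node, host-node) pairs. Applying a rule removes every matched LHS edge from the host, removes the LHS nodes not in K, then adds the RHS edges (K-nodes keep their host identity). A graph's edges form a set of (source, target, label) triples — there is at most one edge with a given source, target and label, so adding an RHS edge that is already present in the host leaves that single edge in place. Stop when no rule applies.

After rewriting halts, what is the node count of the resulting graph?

Answer: 3

Derivation:
start.  V:7 E:7  edges: 0-q->0 0-p->4 0-p->6 2-p->1 2-p->5 3-p->0 6-q->0
1. fire R0 via {0↦0, 1↦6}  →  V:6 E:5  edges: 0-q->0 0-p->4 2-p->1 2-p->5 3-p->0
2. fire R2 via {0↦0, 1↦2, 2↦4, 3↦5}  →  V:4 E:4  edges: 0-p->0 0-q->0 2-p->1 3-p->0
3. fire R3 via {0↦0, 1↦3}  →  V:3 E:1  edges: 2-p->1
normal form: no rule applies after step 3
NF nodes: {0:B, 1:B, 2:A}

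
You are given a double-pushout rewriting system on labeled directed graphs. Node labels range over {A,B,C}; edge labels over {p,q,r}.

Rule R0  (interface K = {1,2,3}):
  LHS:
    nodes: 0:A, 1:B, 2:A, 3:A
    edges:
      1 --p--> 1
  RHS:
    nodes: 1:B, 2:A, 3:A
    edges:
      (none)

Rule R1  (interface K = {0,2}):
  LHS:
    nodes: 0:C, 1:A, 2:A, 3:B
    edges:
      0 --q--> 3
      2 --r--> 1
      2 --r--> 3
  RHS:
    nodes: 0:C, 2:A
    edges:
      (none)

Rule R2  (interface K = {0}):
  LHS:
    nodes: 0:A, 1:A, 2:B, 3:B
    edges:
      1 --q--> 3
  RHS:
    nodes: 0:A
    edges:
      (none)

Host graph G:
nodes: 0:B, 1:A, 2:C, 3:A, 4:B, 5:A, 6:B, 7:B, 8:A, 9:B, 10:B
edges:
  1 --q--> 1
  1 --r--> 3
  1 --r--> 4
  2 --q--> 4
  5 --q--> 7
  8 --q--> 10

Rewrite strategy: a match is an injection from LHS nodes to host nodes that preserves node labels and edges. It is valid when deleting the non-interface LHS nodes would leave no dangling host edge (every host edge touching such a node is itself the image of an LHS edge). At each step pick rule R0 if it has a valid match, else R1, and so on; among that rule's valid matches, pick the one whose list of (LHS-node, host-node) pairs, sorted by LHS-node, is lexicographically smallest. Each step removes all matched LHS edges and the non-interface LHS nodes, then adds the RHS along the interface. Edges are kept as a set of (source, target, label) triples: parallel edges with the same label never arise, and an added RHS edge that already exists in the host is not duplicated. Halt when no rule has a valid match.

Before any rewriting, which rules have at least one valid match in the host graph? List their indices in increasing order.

Answer: [R1,R2]

Derivation:
R0: no valid match — LHS pattern not found
R1: 1 valid match — {0↦2, 1↦3, 2↦1, 3↦4}
R2: 18 valid matches — {0↦1, 1↦5, 2↦0, 3↦7}, {0↦1, 1↦5, 2↦6, 3↦7}, {0↦1, 1↦5, 2↦9, 3↦7} (+15 more)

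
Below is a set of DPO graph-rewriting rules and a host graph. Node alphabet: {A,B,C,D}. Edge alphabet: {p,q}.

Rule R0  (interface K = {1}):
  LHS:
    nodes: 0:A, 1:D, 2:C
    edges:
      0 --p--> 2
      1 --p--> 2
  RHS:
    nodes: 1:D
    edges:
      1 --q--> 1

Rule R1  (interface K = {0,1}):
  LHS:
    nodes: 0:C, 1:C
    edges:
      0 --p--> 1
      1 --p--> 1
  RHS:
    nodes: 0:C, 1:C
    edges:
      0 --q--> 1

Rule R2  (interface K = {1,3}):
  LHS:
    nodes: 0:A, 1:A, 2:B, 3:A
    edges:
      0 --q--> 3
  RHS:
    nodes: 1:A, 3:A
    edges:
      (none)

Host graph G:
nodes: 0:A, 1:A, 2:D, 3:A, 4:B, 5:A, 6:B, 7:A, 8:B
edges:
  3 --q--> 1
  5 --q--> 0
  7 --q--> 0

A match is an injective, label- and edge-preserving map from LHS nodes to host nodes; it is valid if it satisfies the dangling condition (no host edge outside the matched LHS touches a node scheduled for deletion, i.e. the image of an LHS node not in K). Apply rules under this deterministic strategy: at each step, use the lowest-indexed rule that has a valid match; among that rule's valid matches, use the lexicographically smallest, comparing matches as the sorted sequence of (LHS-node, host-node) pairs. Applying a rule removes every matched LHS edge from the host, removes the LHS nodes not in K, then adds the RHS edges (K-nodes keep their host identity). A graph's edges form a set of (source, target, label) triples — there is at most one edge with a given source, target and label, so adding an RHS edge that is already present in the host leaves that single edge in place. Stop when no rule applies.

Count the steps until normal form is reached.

Answer: 3

Rewrite trace:
[0] host  ⇒  9 nodes, 3 edges  {3-q->1 5-q->0 7-q->0}
[1] R2 @ {0↦3, 1↦0, 2↦4, 3↦1}  ⇒  7 nodes, 2 edges  {5-q->0 7-q->0}
[2] R2 @ {0↦5, 1↦1, 2↦6, 3↦0}  ⇒  5 nodes, 1 edges  {7-q->0}
[3] R2 @ {0↦7, 1↦1, 2↦8, 3↦0}  ⇒  3 nodes, 0 edges  {∅}
final graph: no rule applies after step 3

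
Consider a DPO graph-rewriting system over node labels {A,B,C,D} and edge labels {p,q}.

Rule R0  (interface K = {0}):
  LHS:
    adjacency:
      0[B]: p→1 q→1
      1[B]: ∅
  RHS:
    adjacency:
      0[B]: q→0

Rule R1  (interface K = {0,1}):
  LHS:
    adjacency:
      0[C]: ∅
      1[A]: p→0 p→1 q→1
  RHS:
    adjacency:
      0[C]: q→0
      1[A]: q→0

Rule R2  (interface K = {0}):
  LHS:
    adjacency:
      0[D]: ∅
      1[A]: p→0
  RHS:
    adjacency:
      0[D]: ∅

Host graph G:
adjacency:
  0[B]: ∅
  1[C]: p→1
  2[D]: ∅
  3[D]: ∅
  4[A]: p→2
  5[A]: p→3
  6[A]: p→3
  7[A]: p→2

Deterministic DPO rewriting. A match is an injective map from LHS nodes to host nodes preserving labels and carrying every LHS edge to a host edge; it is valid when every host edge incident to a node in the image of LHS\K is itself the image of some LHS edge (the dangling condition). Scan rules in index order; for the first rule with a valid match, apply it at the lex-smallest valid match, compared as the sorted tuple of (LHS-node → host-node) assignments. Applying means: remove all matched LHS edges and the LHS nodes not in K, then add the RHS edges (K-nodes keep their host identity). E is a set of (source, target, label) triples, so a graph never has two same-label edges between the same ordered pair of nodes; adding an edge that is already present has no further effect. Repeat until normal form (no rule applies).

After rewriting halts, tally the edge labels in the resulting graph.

initial: |V|=8 |E|=5  E = 1-p->1 4-p->2 5-p->3 6-p->3 7-p->2
step 1: apply R2 at {0↦2, 1↦4}  → |V|=7 |E|=4  E = 1-p->1 5-p->3 6-p->3 7-p->2
step 2: apply R2 at {0↦2, 1↦7}  → |V|=6 |E|=3  E = 1-p->1 5-p->3 6-p->3
step 3: apply R2 at {0↦3, 1↦5}  → |V|=5 |E|=2  E = 1-p->1 6-p->3
step 4: apply R2 at {0↦3, 1↦6}  → |V|=4 |E|=1  E = 1-p->1
normal form: no rule applies after step 4
NF edges: [(1, 1, 'p')]

Answer: p:1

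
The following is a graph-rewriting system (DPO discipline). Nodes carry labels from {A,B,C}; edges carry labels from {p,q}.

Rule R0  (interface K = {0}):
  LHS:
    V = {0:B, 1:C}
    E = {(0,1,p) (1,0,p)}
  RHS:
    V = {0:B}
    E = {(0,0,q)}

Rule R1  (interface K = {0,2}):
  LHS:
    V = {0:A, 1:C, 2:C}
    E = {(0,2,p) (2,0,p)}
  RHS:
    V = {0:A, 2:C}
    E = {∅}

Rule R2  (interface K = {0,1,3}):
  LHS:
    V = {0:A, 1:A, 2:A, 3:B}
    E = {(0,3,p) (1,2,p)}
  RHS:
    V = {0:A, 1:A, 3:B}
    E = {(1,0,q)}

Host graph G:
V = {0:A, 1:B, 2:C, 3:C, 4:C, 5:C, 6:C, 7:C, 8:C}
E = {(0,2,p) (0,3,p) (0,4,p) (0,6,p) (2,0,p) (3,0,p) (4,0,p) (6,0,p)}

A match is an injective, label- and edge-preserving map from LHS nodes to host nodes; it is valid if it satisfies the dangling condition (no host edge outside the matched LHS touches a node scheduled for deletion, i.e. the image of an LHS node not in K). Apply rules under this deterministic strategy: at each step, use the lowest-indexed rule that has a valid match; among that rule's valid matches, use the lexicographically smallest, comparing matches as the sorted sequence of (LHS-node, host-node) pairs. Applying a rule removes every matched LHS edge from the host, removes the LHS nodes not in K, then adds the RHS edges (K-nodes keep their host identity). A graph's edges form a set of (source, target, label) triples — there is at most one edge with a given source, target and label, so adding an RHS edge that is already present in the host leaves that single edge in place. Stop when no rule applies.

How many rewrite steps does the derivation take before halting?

Answer: 4

Steps:
start.  V:9 E:8  edges: 0-p->2 0-p->3 0-p->4 0-p->6 2-p->0 3-p->0 4-p->0 6-p->0
1. fire R1 via {0↦0, 1↦5, 2↦2}  →  V:8 E:6  edges: 0-p->3 0-p->4 0-p->6 3-p->0 4-p->0 6-p->0
2. fire R1 via {0↦0, 1↦2, 2↦3}  →  V:7 E:4  edges: 0-p->4 0-p->6 4-p->0 6-p->0
3. fire R1 via {0↦0, 1↦3, 2↦4}  →  V:6 E:2  edges: 0-p->6 6-p->0
4. fire R1 via {0↦0, 1↦4, 2↦6}  →  V:5 E:0  edges: ∅
final graph: no rule applies after step 4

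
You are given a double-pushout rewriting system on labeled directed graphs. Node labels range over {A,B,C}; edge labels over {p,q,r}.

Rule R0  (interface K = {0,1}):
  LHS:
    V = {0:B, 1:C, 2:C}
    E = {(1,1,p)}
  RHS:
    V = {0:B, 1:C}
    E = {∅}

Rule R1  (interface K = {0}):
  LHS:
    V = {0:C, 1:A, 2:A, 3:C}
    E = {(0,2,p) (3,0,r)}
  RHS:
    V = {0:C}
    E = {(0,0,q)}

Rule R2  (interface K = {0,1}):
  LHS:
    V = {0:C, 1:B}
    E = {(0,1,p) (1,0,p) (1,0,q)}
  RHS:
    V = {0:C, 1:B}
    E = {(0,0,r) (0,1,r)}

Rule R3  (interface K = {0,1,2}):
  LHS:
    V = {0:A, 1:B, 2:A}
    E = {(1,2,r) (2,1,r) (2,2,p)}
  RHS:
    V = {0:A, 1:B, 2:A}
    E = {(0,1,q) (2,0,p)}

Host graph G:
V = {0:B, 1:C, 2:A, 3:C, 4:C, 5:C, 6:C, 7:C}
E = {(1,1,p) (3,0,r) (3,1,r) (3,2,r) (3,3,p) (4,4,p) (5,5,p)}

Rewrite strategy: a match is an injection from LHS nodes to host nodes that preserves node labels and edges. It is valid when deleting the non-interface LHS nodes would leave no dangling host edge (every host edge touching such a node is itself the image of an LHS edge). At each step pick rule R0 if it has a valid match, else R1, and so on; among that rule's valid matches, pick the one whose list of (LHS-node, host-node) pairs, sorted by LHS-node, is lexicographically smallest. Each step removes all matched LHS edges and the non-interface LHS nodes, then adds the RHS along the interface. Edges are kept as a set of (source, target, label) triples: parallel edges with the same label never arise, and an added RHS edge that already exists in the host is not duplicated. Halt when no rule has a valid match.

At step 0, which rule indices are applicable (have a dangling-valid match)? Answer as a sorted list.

R0: 8 valid matches — {0↦0, 1↦1, 2↦6}, {0↦0, 1↦1, 2↦7}, {0↦0, 1↦3, 2↦6} (+5 more)
R1: no valid match — LHS pattern not found
R2: no valid match — LHS pattern not found
R3: no valid match — LHS pattern not found

Answer: [R0]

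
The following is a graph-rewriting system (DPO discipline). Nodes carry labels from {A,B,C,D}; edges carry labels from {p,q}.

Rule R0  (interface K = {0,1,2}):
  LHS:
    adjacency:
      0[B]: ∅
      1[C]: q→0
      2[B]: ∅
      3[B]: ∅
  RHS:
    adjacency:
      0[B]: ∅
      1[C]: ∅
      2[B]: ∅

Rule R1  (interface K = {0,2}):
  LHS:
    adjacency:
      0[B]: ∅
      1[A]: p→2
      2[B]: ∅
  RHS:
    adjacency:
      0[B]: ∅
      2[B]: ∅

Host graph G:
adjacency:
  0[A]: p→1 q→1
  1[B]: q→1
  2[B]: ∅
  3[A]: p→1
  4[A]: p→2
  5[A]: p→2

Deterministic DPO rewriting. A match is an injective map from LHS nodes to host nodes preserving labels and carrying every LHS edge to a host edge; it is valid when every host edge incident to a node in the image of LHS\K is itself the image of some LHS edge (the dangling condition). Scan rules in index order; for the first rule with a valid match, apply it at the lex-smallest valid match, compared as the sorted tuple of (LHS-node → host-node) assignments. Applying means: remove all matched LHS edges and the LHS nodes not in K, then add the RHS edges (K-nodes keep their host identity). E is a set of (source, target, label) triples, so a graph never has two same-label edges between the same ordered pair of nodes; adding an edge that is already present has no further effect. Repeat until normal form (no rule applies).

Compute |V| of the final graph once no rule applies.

Answer: 3

Rewrite trace:
start.  V:6 E:6  edges: 0-p->1 0-q->1 1-q->1 3-p->1 4-p->2 5-p->2
1. fire R1 via {0↦1, 1↦4, 2↦2}  →  V:5 E:5  edges: 0-p->1 0-q->1 1-q->1 3-p->1 5-p->2
2. fire R1 via {0↦1, 1↦5, 2↦2}  →  V:4 E:4  edges: 0-p->1 0-q->1 1-q->1 3-p->1
3. fire R1 via {0↦2, 1↦3, 2↦1}  →  V:3 E:3  edges: 0-p->1 0-q->1 1-q->1
normal form: no rule applies after step 3
NF nodes: {0:A, 1:B, 2:B}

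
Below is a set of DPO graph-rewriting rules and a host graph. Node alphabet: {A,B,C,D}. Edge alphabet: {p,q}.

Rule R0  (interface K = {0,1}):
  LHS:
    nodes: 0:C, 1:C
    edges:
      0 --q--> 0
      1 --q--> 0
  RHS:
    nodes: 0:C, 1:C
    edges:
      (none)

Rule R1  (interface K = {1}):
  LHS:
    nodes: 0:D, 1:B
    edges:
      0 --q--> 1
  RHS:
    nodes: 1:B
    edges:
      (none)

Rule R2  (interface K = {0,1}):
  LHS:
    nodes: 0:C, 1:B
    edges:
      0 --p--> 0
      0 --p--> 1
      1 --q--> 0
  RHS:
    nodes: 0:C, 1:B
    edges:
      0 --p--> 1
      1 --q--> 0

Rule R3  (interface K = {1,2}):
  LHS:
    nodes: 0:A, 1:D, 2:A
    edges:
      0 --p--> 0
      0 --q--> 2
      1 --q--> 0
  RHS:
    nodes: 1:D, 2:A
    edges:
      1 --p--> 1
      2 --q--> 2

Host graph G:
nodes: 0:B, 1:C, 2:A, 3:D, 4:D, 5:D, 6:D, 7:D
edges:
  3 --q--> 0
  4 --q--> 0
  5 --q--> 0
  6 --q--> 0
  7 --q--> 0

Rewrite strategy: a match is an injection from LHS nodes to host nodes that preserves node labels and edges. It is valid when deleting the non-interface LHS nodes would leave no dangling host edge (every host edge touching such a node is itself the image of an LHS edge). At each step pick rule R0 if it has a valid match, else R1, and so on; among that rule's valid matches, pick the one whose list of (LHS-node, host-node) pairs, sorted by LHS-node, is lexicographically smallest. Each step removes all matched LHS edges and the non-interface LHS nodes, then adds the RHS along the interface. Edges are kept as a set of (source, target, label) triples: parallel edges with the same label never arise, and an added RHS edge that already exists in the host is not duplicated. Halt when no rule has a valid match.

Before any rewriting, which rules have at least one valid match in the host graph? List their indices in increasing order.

Answer: [R1]

Derivation:
R0: no valid match — LHS pattern not found
R1: 5 valid matches — {0↦3, 1↦0}, {0↦4, 1↦0}, {0↦5, 1↦0} (+2 more)
R2: no valid match — LHS pattern not found
R3: no valid match — LHS pattern not found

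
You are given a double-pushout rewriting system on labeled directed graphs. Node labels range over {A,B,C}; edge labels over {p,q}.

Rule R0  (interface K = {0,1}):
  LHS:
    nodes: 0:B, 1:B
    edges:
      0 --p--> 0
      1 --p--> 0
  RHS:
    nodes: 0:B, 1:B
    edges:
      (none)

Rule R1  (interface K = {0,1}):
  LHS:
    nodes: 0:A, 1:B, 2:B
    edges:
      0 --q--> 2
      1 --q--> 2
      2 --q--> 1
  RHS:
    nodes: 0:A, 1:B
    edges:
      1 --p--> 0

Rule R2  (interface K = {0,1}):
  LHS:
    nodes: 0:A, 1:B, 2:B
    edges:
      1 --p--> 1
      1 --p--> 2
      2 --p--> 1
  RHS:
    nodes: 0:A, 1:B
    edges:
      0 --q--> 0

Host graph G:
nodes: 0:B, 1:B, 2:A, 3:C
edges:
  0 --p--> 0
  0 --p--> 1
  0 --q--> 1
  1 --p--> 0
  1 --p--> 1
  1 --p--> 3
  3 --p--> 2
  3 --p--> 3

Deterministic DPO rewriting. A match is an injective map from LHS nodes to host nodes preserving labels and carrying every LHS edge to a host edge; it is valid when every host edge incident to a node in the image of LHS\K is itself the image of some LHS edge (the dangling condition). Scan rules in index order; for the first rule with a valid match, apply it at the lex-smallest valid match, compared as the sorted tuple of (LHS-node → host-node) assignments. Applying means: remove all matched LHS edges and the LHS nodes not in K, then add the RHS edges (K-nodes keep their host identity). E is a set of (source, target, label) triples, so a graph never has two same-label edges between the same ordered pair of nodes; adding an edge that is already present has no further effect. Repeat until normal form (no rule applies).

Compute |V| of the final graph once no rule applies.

start.  V:4 E:8  edges: 0-p->0 0-p->1 0-q->1 1-p->0 1-p->1 1-p->3 3-p->2 3-p->3
1. fire R0 via {0↦0, 1↦1}  →  V:4 E:6  edges: 0-p->1 0-q->1 1-p->1 1-p->3 3-p->2 3-p->3
2. fire R0 via {0↦1, 1↦0}  →  V:4 E:4  edges: 0-q->1 1-p->3 3-p->2 3-p->3
normal form: no rule applies after step 2
NF nodes: {0:B, 1:B, 2:A, 3:C}

Answer: 4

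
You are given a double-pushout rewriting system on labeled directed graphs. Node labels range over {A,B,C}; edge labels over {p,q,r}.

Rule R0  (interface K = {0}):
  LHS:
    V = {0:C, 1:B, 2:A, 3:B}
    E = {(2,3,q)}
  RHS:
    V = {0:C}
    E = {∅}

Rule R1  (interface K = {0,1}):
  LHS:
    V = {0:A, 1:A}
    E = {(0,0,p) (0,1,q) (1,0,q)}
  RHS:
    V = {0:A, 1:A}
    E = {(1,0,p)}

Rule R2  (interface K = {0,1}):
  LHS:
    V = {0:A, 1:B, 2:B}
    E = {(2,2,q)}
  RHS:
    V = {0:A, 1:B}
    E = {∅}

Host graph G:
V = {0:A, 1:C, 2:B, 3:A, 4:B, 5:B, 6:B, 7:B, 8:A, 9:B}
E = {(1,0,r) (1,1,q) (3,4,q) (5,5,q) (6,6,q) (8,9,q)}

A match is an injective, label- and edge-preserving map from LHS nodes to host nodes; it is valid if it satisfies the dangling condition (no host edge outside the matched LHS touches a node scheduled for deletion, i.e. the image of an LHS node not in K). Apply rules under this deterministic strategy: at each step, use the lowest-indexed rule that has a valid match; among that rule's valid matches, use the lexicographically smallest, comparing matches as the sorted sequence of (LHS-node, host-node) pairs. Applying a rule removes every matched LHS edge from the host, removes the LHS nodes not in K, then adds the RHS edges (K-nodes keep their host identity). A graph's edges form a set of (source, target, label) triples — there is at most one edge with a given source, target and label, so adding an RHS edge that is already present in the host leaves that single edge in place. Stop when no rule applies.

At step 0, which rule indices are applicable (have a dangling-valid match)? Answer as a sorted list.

R0: 4 valid matches — {0↦1, 1↦2, 2↦3, 3↦4}, {0↦1, 1↦2, 2↦8, 3↦9}, {0↦1, 1↦7, 2↦3, 3↦4} (+1 more)
R1: no valid match — LHS pattern not found
R2: 30 valid matches — {0↦0, 1↦2, 2↦5}, {0↦0, 1↦2, 2↦6}, {0↦0, 1↦4, 2↦5} (+27 more)

Answer: [R0,R2]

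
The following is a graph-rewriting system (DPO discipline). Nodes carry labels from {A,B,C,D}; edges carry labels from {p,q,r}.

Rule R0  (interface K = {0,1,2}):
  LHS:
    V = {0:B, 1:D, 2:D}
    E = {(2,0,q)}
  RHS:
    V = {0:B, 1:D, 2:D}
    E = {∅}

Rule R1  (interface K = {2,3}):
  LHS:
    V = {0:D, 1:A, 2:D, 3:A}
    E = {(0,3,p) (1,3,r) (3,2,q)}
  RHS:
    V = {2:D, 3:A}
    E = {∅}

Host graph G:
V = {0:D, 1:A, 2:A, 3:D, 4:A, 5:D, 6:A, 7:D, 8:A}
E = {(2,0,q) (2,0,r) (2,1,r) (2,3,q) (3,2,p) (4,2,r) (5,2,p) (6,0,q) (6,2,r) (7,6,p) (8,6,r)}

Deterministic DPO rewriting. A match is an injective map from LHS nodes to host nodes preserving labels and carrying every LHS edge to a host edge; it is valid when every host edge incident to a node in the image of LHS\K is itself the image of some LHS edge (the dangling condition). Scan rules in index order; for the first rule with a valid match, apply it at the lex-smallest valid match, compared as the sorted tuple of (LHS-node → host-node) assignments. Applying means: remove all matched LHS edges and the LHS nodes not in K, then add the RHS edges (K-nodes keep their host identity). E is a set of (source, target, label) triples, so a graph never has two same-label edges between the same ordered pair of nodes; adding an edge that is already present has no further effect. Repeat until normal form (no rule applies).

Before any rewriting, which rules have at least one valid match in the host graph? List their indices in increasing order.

R0: no valid match — LHS pattern not found
R1: 3 valid matches — {0↦5, 1↦4, 2↦0, 3↦2}, {0↦5, 1↦4, 2↦3, 3↦2}, {0↦7, 1↦8, 2↦0, 3↦6}

Answer: [R1]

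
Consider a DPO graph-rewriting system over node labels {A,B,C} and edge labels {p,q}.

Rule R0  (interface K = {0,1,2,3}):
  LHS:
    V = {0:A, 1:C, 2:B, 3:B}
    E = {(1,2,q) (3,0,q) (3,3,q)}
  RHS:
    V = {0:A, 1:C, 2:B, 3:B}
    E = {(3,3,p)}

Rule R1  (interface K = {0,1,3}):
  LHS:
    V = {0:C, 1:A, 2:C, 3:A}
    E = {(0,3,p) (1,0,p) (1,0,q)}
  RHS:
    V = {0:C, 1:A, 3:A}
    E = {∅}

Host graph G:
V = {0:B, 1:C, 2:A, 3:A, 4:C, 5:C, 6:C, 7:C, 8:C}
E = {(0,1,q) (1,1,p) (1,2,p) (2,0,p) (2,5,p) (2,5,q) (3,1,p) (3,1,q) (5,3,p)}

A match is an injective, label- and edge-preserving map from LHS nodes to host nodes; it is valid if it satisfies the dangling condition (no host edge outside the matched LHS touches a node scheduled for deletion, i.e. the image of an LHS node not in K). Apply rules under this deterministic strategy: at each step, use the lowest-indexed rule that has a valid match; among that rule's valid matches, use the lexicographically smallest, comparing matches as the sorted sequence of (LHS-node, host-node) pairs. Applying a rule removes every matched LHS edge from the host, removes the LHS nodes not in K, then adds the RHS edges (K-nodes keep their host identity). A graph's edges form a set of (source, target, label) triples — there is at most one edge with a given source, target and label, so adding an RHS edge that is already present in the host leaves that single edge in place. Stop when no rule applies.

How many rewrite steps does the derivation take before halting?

start.  V:9 E:9  edges: 0-q->1 1-p->1 1-p->2 2-p->0 2-p->5 2-q->5 3-p->1 3-q->1 5-p->3
1. fire R1 via {0↦1, 1↦3, 2↦4, 3↦2}  →  V:8 E:6  edges: 0-q->1 1-p->1 2-p->0 2-p->5 2-q->5 5-p->3
2. fire R1 via {0↦5, 1↦2, 2↦6, 3↦3}  →  V:7 E:3  edges: 0-q->1 1-p->1 2-p->0
halt: no rule applies after step 2

Answer: 2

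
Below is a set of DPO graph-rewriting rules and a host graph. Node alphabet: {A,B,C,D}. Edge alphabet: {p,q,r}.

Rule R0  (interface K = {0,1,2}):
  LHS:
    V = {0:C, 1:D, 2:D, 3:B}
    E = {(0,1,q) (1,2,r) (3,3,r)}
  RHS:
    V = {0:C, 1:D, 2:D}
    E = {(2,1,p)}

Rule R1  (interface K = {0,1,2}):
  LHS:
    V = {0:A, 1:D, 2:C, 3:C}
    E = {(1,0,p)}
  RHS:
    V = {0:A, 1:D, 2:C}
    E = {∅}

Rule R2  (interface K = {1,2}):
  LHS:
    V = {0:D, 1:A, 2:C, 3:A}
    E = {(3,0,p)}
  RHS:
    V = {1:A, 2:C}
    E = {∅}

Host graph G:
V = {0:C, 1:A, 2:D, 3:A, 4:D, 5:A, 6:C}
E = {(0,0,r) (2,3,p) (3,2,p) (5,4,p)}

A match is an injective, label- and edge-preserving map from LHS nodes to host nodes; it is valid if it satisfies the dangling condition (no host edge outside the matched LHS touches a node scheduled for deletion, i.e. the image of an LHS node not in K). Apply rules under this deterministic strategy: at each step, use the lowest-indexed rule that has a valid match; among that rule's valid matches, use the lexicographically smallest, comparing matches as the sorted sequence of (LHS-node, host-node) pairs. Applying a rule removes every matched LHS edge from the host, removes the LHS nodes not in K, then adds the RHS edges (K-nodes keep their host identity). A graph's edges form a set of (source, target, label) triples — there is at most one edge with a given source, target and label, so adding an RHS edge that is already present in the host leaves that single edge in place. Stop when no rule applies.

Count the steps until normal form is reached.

Answer: 3

Derivation:
start.  V:7 E:4  edges: 0-r->0 2-p->3 3-p->2 5-p->4
1. fire R1 via {0↦3, 1↦2, 2↦0, 3↦6}  →  V:6 E:3  edges: 0-r->0 3-p->2 5-p->4
2. fire R2 via {0↦2, 1↦1, 2↦0, 3↦3}  →  V:4 E:2  edges: 0-r->0 5-p->4
3. fire R2 via {0↦4, 1↦1, 2↦0, 3↦5}  →  V:2 E:1  edges: 0-r->0
halt: no rule applies after step 3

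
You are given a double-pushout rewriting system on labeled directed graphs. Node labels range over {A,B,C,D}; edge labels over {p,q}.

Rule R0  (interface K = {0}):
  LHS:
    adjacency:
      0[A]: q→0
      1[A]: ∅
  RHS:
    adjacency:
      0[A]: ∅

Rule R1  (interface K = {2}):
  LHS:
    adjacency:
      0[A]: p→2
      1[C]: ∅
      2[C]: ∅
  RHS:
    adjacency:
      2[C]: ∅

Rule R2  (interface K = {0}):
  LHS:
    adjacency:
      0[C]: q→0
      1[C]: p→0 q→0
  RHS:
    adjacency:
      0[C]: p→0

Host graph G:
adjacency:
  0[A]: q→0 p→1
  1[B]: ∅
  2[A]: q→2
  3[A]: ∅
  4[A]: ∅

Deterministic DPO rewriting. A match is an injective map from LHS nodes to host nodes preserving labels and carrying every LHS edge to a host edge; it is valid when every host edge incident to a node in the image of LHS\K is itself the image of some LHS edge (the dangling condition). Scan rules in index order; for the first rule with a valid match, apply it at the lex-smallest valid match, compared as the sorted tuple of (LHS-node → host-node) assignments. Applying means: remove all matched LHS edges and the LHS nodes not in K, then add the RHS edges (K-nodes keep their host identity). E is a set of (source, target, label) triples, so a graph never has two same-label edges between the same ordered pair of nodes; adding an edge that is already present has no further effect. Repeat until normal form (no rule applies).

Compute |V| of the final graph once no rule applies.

initial: |V|=5 |E|=3  E = 0-q->0 0-p->1 2-q->2
step 1: apply R0 at {0↦0, 1↦3}  → |V|=4 |E|=2  E = 0-p->1 2-q->2
step 2: apply R0 at {0↦2, 1↦4}  → |V|=3 |E|=1  E = 0-p->1
final graph: no rule applies after step 2
NF nodes: {0:A, 1:B, 2:A}

Answer: 3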